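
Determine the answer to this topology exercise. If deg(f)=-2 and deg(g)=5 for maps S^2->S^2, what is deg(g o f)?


Degree is multiplicative under composition: deg(g o f) = deg(g) * deg(f).
= 5 * -2 = -10

-10


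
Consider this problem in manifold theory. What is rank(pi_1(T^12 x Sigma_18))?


pi_1(A x B) = pi_1(A) x pi_1(B); rank of abelianization = b_1.
b_1(T^12) = 12, b_1(Sigma_18) = 2*18 = 36.
b_1(product) = 12 + 36 = 48

48


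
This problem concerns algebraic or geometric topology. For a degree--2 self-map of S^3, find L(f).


On S^3: L(f) = tr(f_0*) + (-1)^3 tr(f_3*) = 1 + (-1)^3 * deg(f).
L(f) = 1 + (-1)^3 * -2 = 1 + 2 = 3

3


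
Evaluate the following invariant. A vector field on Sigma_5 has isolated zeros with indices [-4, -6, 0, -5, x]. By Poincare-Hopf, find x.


Poincare-Hopf: sum of indices = chi(M).
chi(Sigma_5) = 2 - 2*5 = -8.
Sum of known indices = -15.
x = chi - (sum known) = -8 - (-15) = 7

7


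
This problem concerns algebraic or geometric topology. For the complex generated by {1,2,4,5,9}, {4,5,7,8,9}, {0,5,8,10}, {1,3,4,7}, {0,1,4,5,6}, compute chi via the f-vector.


Enumerate all faces; f-vector: f_0=11, f_1=32, f_2=36, f_3=17, f_4=3.
chi = sum (-1)^k f_k = 1

1


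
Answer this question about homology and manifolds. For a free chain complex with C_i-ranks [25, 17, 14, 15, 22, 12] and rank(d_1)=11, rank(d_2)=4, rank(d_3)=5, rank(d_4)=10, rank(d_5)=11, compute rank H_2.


rank H_k = rank(ker d_k) - rank(im d_{k+1}).
rank(ker d_2) = rank(C_2) - rank(d_2) = 14 - 4 = 10.
rank(im d_{2+1}) = 5.
rank H_2 = 10 - 5 = 5

5


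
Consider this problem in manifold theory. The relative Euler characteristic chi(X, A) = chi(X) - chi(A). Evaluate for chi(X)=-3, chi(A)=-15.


Relative Euler characteristic: chi(X, A) = chi(X) - chi(A).
= -3 - (-15) = 12

12


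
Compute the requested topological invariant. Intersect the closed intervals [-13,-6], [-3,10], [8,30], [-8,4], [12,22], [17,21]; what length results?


Intersection = [max(a_i), min(b_i)] = [17, -6].
Since 17 > -6, the intersection is empty.
Length = 0

0


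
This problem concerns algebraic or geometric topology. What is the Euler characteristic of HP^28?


HP^28 has one cell in each dimension 0, 4, ..., 4*28 (28+1 cells, all even-dim).
chi = 28 + 1 = 29

29


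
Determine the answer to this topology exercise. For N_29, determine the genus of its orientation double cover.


chi(N_29) = 2 - 29 = -27.
Double cover: chi(Sigma_g) = 2 * chi(N_29) = 2*(-27) = -54.
2 - 2g = -54, so g = (2 - (-54))/2 = 56/2 = 28

28


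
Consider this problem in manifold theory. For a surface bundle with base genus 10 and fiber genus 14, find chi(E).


For a fiber bundle F -> E -> B (with CW structure): chi(E) = chi(B) * chi(F).
chi(Sigma_10) = -18, chi(Sigma_14) = -26.
chi(E) = (-18) * (-26) = 468

468


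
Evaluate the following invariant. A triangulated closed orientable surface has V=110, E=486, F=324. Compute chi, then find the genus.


chi = V - E + F = 110 - 486 + 324 = -52
For orientable closed surface: chi = 2 - 2g, so g = (2 - chi)/2.
g = (2 - (-52)) / 2 = 54 / 2 = 27

27


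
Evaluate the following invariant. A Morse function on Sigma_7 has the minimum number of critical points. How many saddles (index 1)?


A perfect Morse function has m_k = b_k.
For Sigma_7: b_0=1, b_1=2g=14, b_2=1.
Saddles m_1 = 2g = 14

14


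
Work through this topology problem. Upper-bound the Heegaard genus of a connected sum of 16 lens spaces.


Heegaard genus satisfies g(A#B) <= g(A) + g(B).
Each lens space has g = 1.
Upper bound: 16 * 1 = 16

16


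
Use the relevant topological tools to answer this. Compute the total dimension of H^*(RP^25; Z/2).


H^k(RP^25; Z/2) = Z/2 for each 0 <= k <= 25.
Total dimension = 25 + 1 = 26

26


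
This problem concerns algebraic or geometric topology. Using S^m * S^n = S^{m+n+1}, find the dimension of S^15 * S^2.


Join of spheres: S^m * S^n = S^{m+n+1}.
dim = 15 + 2 + 1 = 18

18


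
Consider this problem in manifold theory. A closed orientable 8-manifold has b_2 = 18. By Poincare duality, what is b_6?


Poincare duality for closed orientable n-manifolds: b_k = b_{n-k}.
Here n = 8, so b_6 = b_2 = 18

18


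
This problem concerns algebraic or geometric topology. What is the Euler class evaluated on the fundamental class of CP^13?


For any closed oriented manifold, <e(TM),[M]> = chi(M).
chi(CP^13) = 13+1 = 14

14


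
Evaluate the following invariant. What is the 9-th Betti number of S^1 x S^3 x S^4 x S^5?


Each S^d has Poincare polynomial 1 + t^d.
The product S^1 x S^3 x S^4 x S^5 has Poincare polynomial prod(1+t^d_i).
Expanding: b_0=1, b_1=1, b_3=1, b_4=2, b_5=2, b_6=1, b_7=1, b_8=2, b_9=2, b_10=1, b_12=1, b_13=1.
b_9 = 2

2


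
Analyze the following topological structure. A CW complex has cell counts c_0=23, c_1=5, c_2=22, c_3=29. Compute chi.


chi = sum_k (-1)^k c_k.
= (-1)^0*23 + (-1)^1*5 + (-1)^2*22 + (-1)^3*29
= (23) + (-5) + (22) + (-29)
= 11

11


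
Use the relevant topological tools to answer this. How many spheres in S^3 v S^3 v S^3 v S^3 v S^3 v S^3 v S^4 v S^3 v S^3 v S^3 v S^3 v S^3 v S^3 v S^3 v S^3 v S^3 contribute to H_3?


For a wedge of spheres, H_k (k>0) is free on one generator per sphere of dimension k.
Spheres of dimension 3: count = 15.
b_3 = 15

15


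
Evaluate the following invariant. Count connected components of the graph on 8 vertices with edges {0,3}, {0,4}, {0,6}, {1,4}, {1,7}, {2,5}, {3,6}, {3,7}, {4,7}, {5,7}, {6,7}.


Run DFS/union-find over 8 vertices.
V = 8, E = 11.
Number of components = 1

1


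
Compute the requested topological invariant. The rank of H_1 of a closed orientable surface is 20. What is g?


For a closed orientable surface: b_1 = 2g.
20 = 2g
g = 20 / 2 = 10

10


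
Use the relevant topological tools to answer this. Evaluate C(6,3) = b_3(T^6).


By the Kunneth formula, b_k(T^n) = C(n,k).
b_3(T^6) = C(6,3).
C(6,3) = 6!/(3!*3!) = 20

20


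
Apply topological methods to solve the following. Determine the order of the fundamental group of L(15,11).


pi_1(L(p,q)) = Z/pZ for any q coprime to p.
|pi_1(L(15,11))| = 15

15


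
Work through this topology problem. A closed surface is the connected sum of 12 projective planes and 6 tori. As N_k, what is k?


Since a >= 1, the sum is non-orientable; each T^2 can be replaced by RP^2 # RP^2 (since T^2#RP^2 = 3RP^2).
Total crosscaps k = 12 + 2*6 = 24.
Check via chi: chi = 12*1 + 6*0 - (12+6-1)*2 = -22 = 2 - k = -22. Consistent.

24


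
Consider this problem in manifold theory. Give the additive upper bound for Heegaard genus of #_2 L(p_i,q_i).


Heegaard genus satisfies g(A#B) <= g(A) + g(B).
Each lens space has g = 1.
Upper bound: 2 * 1 = 2

2


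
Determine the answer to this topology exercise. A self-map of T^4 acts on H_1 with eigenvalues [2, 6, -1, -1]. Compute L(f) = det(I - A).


For a torus self-map: L(f) = det(I - A) where A acts on H_1.
L(f) = (1-2) * (1-6) * (1--1) * (1--1) = -1 * -5 * 2 * 2 = 20

20


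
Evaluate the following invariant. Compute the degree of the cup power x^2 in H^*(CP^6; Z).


|x| = 2 in H^*(CP^n).
|x^2| = 2 * |x| = 2 * 2 = 4

4


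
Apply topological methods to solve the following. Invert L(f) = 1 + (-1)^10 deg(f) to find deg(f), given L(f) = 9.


L(f) = 1 + (-1)^10 deg(f) on S^10.
9 = 1 + (-1)^10 * deg(f)
(-1)^10 * deg(f) = 8
deg(f) = 8

8


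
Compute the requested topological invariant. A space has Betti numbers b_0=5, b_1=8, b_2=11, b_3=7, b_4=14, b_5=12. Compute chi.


chi = sum_k (-1)^k b_k.
= (5) + (-8) + (11) + (-7) + (14) + (-12)
= 3

3


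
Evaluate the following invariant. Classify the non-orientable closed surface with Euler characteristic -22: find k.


chi = 2 - k for closed non-orientable surfaces with k crosscaps.
-22 = 2 - k
k = 2 - (-22) = 24

24


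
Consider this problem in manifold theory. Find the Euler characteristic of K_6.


K_6: V = 6, E = C(6,2) = 15.
chi = V - E = 6 - 15 = -9

-9


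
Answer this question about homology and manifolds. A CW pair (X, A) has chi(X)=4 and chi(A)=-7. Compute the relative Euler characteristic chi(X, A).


Relative Euler characteristic: chi(X, A) = chi(X) - chi(A).
= 4 - (-7) = 11

11


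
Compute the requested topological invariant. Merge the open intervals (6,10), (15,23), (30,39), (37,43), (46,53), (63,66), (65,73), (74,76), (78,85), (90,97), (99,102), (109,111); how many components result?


Sort and merge overlapping open intervals.
Merged: (6,10), (15,23), (30,43), (46,53), (63,73), (74,76), (78,85), (90,97), (99,102), (109,111).
Number of components = 10

10


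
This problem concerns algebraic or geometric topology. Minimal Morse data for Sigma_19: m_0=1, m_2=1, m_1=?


A perfect Morse function has m_k = b_k.
For Sigma_19: b_0=1, b_1=2g=38, b_2=1.
Saddles m_1 = 2g = 38

38


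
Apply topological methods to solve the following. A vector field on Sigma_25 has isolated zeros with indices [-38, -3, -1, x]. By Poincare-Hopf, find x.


Poincare-Hopf: sum of indices = chi(M).
chi(Sigma_25) = 2 - 2*25 = -48.
Sum of known indices = -42.
x = chi - (sum known) = -48 - (-42) = -6

-6


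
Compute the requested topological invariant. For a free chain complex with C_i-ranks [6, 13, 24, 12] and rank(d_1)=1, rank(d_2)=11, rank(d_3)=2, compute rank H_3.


rank H_k = rank(ker d_k) - rank(im d_{k+1}).
rank(ker d_3) = rank(C_3) - rank(d_3) = 12 - 2 = 10.
rank(im d_{3+1}) = 0.
rank H_3 = 10 - 0 = 10

10


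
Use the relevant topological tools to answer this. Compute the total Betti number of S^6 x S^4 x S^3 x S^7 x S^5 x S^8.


Total Betti number is multiplicative under products.
Each S^d (d>=1) has total Betti number 2.
There are 6 sphere factors.
Total = 2^6 = 64

64


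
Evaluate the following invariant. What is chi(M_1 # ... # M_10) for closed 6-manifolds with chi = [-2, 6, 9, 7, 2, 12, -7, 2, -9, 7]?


For n-manifolds: chi(A#B) = chi(A) + chi(B) - chi(S^6).
chi(S^6) = 1 + (-1)^6 = 2.
chi(#) = (sum chi_i) - (10-1)*chi(S^6) = 27 - 9*2 = 9

9


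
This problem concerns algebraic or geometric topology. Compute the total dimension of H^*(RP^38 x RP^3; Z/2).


dim H^*(RP^n; Z/2) = n+1 (one Z/2 in each degree 0..n).
Total Betti number is multiplicative.
Total = (38+1) * (3+1) = 39 * 4 = 156

156


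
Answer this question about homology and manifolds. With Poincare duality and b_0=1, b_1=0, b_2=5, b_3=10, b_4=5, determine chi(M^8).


By Poincare duality b_k = b_{8-k}, so full Betti numbers: b_0=1, b_1=0, b_2=5, b_3=10, b_4=5, b_5=10, b_6=5, b_7=0, b_8=1.
chi = sum (-1)^k b_k = -3

-3


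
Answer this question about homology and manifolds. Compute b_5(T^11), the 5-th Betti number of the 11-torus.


By the Kunneth formula, b_k(T^n) = C(n,k).
b_5(T^11) = C(11,5).
C(11,5) = 11!/(5!*6!) = 462

462


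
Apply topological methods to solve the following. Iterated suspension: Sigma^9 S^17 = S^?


Each suspension raises dimension by 1: Sigma S^n = S^{n+1}.
Sigma^9 S^17 = S^{17+9} = S^26

26


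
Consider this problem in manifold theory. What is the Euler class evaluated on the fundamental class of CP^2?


For any closed oriented manifold, <e(TM),[M]> = chi(M).
chi(CP^2) = 2+1 = 3

3


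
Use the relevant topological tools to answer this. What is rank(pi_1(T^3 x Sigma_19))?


pi_1(A x B) = pi_1(A) x pi_1(B); rank of abelianization = b_1.
b_1(T^3) = 3, b_1(Sigma_19) = 2*19 = 38.
b_1(product) = 3 + 38 = 41

41


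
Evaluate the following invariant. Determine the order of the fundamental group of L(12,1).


pi_1(L(p,q)) = Z/pZ for any q coprime to p.
|pi_1(L(12,1))| = 12

12


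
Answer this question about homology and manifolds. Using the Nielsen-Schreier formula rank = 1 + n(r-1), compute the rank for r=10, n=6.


Nielsen-Schreier: an index-n subgroup of F_r is free of rank 1 + n(r-1).
Equivalently: chi(cover) = n*chi(base); chi(vee_r S^1) = 1 - 10 = -9.
chi(E) = 6*(-9) = -54; rank = 1 - chi(E) = 1 - (-54) = 55.
rank = 1 + 6*(10-1) = 1 + 54 = 55

55


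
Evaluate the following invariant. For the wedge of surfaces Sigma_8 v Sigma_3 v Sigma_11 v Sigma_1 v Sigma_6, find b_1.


For a wedge X v Y: reduced H_k(X v Y) = H_k(X) + H_k(Y).
Each Sigma_g contributes b_1 = 2g.
b_1 = 16 + 6 + 22 + 2 + 12 = 58

58


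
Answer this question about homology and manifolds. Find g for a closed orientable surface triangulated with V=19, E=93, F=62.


chi = V - E + F = 19 - 93 + 62 = -12
For orientable closed surface: chi = 2 - 2g, so g = (2 - chi)/2.
g = (2 - (-12)) / 2 = 14 / 2 = 7

7


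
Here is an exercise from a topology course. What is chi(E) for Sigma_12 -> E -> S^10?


chi(S^10) = 2 (n even), chi(Sigma_12) = 2 - 2*12 = -22.
chi(E) = 2 * (-22) = -44

-44


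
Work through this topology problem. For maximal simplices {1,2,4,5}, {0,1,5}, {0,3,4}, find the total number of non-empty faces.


Each maximal simplex on m vertices has 2^m - 1 nonempty faces.
Take the union (dedupe shared faces).
Total distinct faces = 24

24


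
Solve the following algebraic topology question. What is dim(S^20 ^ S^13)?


S^m ^ S^n = S^{m+n}.
k = 20 + 13 = 33

33


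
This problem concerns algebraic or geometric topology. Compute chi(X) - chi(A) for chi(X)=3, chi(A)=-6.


Relative Euler characteristic: chi(X, A) = chi(X) - chi(A).
= 3 - (-6) = 9

9


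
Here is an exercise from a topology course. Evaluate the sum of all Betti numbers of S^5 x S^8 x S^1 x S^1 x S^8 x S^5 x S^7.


Total Betti number is multiplicative under products.
Each S^d (d>=1) has total Betti number 2.
There are 7 sphere factors.
Total = 2^7 = 128

128


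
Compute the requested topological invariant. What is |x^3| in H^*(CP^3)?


|x| = 2 in H^*(CP^n).
|x^3| = 3 * |x| = 3 * 2 = 6

6


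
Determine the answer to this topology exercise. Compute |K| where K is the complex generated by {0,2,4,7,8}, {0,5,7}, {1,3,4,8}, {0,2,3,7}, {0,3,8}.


Each maximal simplex on m vertices has 2^m - 1 nonempty faces.
Take the union (dedupe shared faces).
Total distinct faces = 55

55


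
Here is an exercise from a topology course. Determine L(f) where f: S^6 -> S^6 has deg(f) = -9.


On S^6: L(f) = tr(f_0*) + (-1)^6 tr(f_6*) = 1 + (-1)^6 * deg(f).
L(f) = 1 + (-1)^6 * -9 = 1 + -9 = -8

-8


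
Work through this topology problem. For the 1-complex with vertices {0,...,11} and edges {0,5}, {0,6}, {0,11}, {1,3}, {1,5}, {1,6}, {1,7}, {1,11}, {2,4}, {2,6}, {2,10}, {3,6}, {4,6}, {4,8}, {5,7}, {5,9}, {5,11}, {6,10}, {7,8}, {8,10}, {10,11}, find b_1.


b_1 = E - V + (number of components).
E = 21, V = 12, components = 1.
b_1 = 21 - 12 + 1 = 10

10


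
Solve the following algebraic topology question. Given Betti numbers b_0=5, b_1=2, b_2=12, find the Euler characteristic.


chi = sum_k (-1)^k b_k.
= (5) + (-2) + (12)
= 15

15


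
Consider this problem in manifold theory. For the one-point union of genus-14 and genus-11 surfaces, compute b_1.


For a wedge: H_1(A v B) = H_1(A) + H_1(B).
b_1(Sigma_14) = 28, b_1(Sigma_11) = 22.
b_1 = 28 + 22 = 50

50


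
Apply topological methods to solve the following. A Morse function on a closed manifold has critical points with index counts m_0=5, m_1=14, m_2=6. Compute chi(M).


Morse theory: chi(M) = sum_k (-1)^k m_k where m_k = #(index-k critical points).
= (5) + (-14) + (6) = -3

-3


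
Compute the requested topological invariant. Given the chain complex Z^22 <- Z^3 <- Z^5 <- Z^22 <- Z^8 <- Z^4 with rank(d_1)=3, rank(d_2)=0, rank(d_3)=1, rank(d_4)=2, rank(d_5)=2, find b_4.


rank H_k = rank(ker d_k) - rank(im d_{k+1}).
rank(ker d_4) = rank(C_4) - rank(d_4) = 8 - 2 = 6.
rank(im d_{4+1}) = 2.
rank H_4 = 6 - 2 = 4

4


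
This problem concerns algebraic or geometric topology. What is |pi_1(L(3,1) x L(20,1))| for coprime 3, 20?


pi_1(X x Y) = pi_1(X) x pi_1(Y).
pi_1(L(3,1)) = Z/3, pi_1(L(20,1)) = Z/20.
|Z/3 x Z/20| = 3 * 20 = 60

60


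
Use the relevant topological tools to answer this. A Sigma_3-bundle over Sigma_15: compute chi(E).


For a fiber bundle F -> E -> B (with CW structure): chi(E) = chi(B) * chi(F).
chi(Sigma_15) = -28, chi(Sigma_3) = -4.
chi(E) = (-28) * (-4) = 112

112


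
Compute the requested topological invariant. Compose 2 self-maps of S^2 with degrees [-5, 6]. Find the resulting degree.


Degree is multiplicative: deg(composition) = product of degrees.
= (-5) * (6) = -30

-30


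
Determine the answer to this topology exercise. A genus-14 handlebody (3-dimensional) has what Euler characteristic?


A genus-g handlebody deformation retracts to a wedge of g circles.
chi(vee_g S^1) = 1 - g.
chi(H_14) = 1 - 14 = -13

-13


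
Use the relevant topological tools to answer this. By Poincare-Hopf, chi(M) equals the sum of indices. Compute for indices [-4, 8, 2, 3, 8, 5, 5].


Poincare-Hopf: chi(M) = sum of indices of zeros.
chi = (-4) + (8) + (2) + (3) + (8) + (5) + (5) = 27

27


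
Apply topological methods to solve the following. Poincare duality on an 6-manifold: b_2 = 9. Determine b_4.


Poincare duality for closed orientable n-manifolds: b_k = b_{n-k}.
Here n = 6, so b_4 = b_2 = 9

9


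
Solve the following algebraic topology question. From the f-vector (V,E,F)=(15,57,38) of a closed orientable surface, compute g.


chi = V - E + F = 15 - 57 + 38 = -4
For orientable closed surface: chi = 2 - 2g, so g = (2 - chi)/2.
g = (2 - (-4)) / 2 = 6 / 2 = 3

3


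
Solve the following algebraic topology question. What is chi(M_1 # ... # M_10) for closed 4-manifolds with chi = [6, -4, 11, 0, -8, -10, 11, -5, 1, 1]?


For n-manifolds: chi(A#B) = chi(A) + chi(B) - chi(S^4).
chi(S^4) = 1 + (-1)^4 = 2.
chi(#) = (sum chi_i) - (10-1)*chi(S^4) = 3 - 9*2 = -15

-15


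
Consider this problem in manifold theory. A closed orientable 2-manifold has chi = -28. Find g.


chi = 2 - 2g for closed orientable surfaces.
-28 = 2 - 2g
2g = 2 - (-28) = 30
g = 15

15


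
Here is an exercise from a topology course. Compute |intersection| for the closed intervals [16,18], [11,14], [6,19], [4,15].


Intersection = [max(a_i), min(b_i)] = [16, 14].
Since 16 > 14, the intersection is empty.
Length = 0

0


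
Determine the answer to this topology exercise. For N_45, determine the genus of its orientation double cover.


chi(N_45) = 2 - 45 = -43.
Double cover: chi(Sigma_g) = 2 * chi(N_45) = 2*(-43) = -86.
2 - 2g = -86, so g = (2 - (-86))/2 = 88/2 = 44

44


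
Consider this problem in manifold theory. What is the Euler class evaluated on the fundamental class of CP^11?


For any closed oriented manifold, <e(TM),[M]> = chi(M).
chi(CP^11) = 11+1 = 12

12


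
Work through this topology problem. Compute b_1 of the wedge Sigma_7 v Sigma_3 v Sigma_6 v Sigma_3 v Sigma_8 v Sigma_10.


For a wedge X v Y: reduced H_k(X v Y) = H_k(X) + H_k(Y).
Each Sigma_g contributes b_1 = 2g.
b_1 = 14 + 6 + 12 + 6 + 16 + 20 = 74

74


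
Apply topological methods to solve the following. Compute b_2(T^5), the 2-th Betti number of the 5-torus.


By the Kunneth formula, b_k(T^n) = C(n,k).
b_2(T^5) = C(5,2).
C(5,2) = 5!/(2!*3!) = 10

10


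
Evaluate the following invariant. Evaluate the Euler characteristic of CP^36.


CP^36 has one cell in each even dimension 0, 2, ..., 2*36 (36+1 cells total).
All cells are even-dimensional, so chi = number of cells.
chi = 36 + 1 = 37

37


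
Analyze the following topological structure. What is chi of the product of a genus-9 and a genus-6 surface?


chi(Sigma_9) = 2 - 2*9 = -16
chi(Sigma_6) = 2 - 2*6 = -10
chi(product) = (-16) * (-10) = 160

160


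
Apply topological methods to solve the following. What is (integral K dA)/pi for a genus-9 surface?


Gauss-Bonnet: integral K dA = 2*pi*chi(M).
chi(Sigma_9) = 2 - 2*9 = -16.
(integral K dA)/pi = 2*chi = 2*(-16) = -32

-32


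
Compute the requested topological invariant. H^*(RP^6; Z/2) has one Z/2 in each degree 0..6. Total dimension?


H^k(RP^6; Z/2) = Z/2 for each 0 <= k <= 6.
Total dimension = 6 + 1 = 7

7


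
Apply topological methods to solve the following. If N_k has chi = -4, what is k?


chi = 2 - k for closed non-orientable surfaces with k crosscaps.
-4 = 2 - k
k = 2 - (-4) = 6

6


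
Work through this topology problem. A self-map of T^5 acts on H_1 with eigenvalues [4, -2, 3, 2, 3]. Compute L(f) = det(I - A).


For a torus self-map: L(f) = det(I - A) where A acts on H_1.
L(f) = (1-4) * (1--2) * (1-3) * (1-2) * (1-3) = -3 * 3 * -2 * -1 * -2 = 36

36


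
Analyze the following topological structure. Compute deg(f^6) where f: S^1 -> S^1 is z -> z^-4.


deg(f) = -4. Degree is multiplicative: deg(f^6) = (deg f)^6.
deg(f^6) = (-4)^6 = 4096

4096


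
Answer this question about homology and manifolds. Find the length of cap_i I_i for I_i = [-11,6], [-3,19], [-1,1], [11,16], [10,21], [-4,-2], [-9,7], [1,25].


Intersection = [max(a_i), min(b_i)] = [11, -2].
Since 11 > -2, the intersection is empty.
Length = 0

0


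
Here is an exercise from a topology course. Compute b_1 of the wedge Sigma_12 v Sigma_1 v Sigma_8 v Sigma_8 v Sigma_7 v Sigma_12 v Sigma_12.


For a wedge X v Y: reduced H_k(X v Y) = H_k(X) + H_k(Y).
Each Sigma_g contributes b_1 = 2g.
b_1 = 24 + 2 + 16 + 16 + 14 + 24 + 24 = 120

120


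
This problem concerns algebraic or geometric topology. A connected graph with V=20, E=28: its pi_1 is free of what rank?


For a connected graph: rank(pi_1) = b_1 = E - V + 1 = 1 - chi.
chi = V - E = 20 - 28 = -8.
rank = 1 - (-8) = 28 - 20 + 1 = 9

9


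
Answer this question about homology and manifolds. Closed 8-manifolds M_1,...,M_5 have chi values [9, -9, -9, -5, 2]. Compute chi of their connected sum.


For n-manifolds: chi(A#B) = chi(A) + chi(B) - chi(S^8).
chi(S^8) = 1 + (-1)^8 = 2.
chi(#) = (sum chi_i) - (5-1)*chi(S^8) = -12 - 4*2 = -20

-20


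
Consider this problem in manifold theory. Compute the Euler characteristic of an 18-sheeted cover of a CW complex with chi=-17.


For a finite covering: chi(E) = (number of sheets) * chi(B).
chi(E) = 18 * (-17) = -306

-306


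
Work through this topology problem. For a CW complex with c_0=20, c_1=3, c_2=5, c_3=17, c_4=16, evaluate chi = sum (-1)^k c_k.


chi = sum_k (-1)^k c_k.
= (-1)^0*20 + (-1)^1*3 + (-1)^2*5 + (-1)^3*17 + (-1)^4*16
= (20) + (-3) + (5) + (-17) + (16)
= 21

21


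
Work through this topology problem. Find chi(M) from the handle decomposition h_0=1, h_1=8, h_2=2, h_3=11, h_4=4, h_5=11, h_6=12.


Handles of index k contribute (-1)^k to chi (same as CW cells).
chi = (1) + (-8) + (2) + (-11) + (4) + (-11) + (12) = -11

-11


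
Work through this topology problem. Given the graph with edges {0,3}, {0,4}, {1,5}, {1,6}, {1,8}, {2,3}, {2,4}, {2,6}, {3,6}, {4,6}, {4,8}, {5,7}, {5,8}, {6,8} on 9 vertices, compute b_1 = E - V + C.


b_1 = E - V + (number of components).
E = 14, V = 9, components = 1.
b_1 = 14 - 9 + 1 = 6

6


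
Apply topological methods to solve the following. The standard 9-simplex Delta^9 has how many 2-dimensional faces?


Delta^9 has 9+1 vertices. A 2-face is a choice of 2+1 vertices.
f_2 = C(9+1, 2+1) = C(10,3) = 120

120


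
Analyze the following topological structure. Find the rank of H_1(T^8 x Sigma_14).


pi_1(A x B) = pi_1(A) x pi_1(B); rank of abelianization = b_1.
b_1(T^8) = 8, b_1(Sigma_14) = 2*14 = 28.
b_1(product) = 8 + 28 = 36

36


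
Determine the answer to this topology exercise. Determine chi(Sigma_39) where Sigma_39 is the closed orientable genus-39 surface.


For a closed orientable surface of genus g: chi = 2 - 2g.
Here g = 39.
chi = 2 - 2*39 = 2 - 78 = -76

-76


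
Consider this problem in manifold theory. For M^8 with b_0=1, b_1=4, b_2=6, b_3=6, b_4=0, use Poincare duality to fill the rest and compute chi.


By Poincare duality b_k = b_{8-k}, so full Betti numbers: b_0=1, b_1=4, b_2=6, b_3=6, b_4=0, b_5=6, b_6=6, b_7=4, b_8=1.
chi = sum (-1)^k b_k = -6

-6


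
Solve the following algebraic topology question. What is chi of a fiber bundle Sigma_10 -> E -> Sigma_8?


For a fiber bundle F -> E -> B (with CW structure): chi(E) = chi(B) * chi(F).
chi(Sigma_8) = -14, chi(Sigma_10) = -18.
chi(E) = (-14) * (-18) = 252

252


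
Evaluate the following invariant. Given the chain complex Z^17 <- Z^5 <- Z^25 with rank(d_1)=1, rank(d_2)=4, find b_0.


rank H_k = rank(ker d_k) - rank(im d_{k+1}).
rank(ker d_0) = rank(C_0) - rank(d_0) = 17 - 0 = 17.
rank(im d_{0+1}) = 1.
rank H_0 = 17 - 1 = 16

16


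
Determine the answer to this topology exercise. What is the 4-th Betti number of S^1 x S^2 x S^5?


Each S^d has Poincare polynomial 1 + t^d.
The product S^1 x S^2 x S^5 has Poincare polynomial prod(1+t^d_i).
Expanding: b_0=1, b_1=1, b_2=1, b_3=1, b_5=1, b_6=1, b_7=1, b_8=1.
b_4 = 0

0


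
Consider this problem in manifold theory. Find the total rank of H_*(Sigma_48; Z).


For Sigma_48: b_0 = 1, b_1 = 2g = 96, b_2 = 1.
Total = 1 + 96 + 1 = 98

98


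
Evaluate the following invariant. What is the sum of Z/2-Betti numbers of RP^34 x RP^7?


dim H^*(RP^n; Z/2) = n+1 (one Z/2 in each degree 0..n).
Total Betti number is multiplicative.
Total = (34+1) * (7+1) = 35 * 8 = 280

280


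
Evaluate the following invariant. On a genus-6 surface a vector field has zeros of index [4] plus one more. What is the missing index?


Poincare-Hopf: sum of indices = chi(M).
chi(Sigma_6) = 2 - 2*6 = -10.
Sum of known indices = 4.
x = chi - (sum known) = -10 - (4) = -14

-14


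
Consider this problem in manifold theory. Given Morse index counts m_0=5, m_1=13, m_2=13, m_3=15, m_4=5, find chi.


Morse theory: chi(M) = sum_k (-1)^k m_k where m_k = #(index-k critical points).
= (5) + (-13) + (13) + (-15) + (5) = -5

-5


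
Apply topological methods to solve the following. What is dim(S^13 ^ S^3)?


S^m ^ S^n = S^{m+n}.
k = 13 + 3 = 16

16


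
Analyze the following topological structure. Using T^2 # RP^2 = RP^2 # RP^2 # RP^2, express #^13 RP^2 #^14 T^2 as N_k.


Since a >= 1, the sum is non-orientable; each T^2 can be replaced by RP^2 # RP^2 (since T^2#RP^2 = 3RP^2).
Total crosscaps k = 13 + 2*14 = 41.
Check via chi: chi = 13*1 + 14*0 - (13+14-1)*2 = -39 = 2 - k = -39. Consistent.

41


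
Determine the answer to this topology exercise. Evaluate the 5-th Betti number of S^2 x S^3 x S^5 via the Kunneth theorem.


Each S^d has Poincare polynomial 1 + t^d.
The product S^2 x S^3 x S^5 has Poincare polynomial prod(1+t^d_i).
Expanding: b_0=1, b_2=1, b_3=1, b_5=2, b_7=1, b_8=1, b_10=1.
b_5 = 2

2


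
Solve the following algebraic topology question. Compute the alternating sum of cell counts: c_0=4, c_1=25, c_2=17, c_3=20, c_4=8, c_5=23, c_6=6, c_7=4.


chi = sum_k (-1)^k c_k.
= (-1)^0*4 + (-1)^1*25 + (-1)^2*17 + (-1)^3*20 + (-1)^4*8 + (-1)^5*23 + (-1)^6*6 + (-1)^7*4
= (4) + (-25) + (17) + (-20) + (8) + (-23) + (6) + (-4)
= -37

-37


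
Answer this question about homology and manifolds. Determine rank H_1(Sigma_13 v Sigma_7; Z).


For a wedge: H_1(A v B) = H_1(A) + H_1(B).
b_1(Sigma_13) = 26, b_1(Sigma_7) = 14.
b_1 = 26 + 14 = 40

40


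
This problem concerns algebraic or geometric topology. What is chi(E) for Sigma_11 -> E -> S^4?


chi(S^4) = 2 (n even), chi(Sigma_11) = 2 - 2*11 = -20.
chi(E) = 2 * (-20) = -40

-40


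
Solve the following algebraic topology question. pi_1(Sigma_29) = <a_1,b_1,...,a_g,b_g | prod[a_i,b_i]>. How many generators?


Standard presentation: pi_1(Sigma_g) = <a_1,b_1,...,a_g,b_g | [a_1,b_1]...[a_g,b_g] = 1>.
Number of generators = 2g = 2*29 = 58

58


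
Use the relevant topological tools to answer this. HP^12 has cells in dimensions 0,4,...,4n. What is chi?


HP^12 has one cell in each dimension 0, 4, ..., 4*12 (12+1 cells, all even-dim).
chi = 12 + 1 = 13

13


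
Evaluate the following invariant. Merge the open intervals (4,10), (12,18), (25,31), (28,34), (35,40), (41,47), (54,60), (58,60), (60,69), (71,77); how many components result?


Sort and merge overlapping open intervals.
Merged: (4,10), (12,18), (25,34), (35,40), (41,47), (54,60), (60,69), (71,77).
Number of components = 8

8


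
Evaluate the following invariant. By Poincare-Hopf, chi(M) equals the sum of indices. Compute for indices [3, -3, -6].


Poincare-Hopf: chi(M) = sum of indices of zeros.
chi = (3) + (-3) + (-6) = -6

-6


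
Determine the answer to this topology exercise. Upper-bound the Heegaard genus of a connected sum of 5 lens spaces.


Heegaard genus satisfies g(A#B) <= g(A) + g(B).
Each lens space has g = 1.
Upper bound: 5 * 1 = 5

5


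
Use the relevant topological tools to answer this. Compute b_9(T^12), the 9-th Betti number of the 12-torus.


By the Kunneth formula, b_k(T^n) = C(n,k).
b_9(T^12) = C(12,9).
C(12,9) = 12!/(9!*3!) = 220

220


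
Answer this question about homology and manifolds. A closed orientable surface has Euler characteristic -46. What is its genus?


chi = 2 - 2g for closed orientable surfaces.
-46 = 2 - 2g
2g = 2 - (-46) = 48
g = 24

24


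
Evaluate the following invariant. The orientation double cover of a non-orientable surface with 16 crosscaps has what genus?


chi(N_16) = 2 - 16 = -14.
Double cover: chi(Sigma_g) = 2 * chi(N_16) = 2*(-14) = -28.
2 - 2g = -28, so g = (2 - (-28))/2 = 30/2 = 15

15


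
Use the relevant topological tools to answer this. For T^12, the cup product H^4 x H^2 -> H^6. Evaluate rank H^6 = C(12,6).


Cup product: H^p x H^q -> H^{p+q}; here p+q = 4+2 = 6.
rank H^k(T^n) = C(n,k).
C(12,6) = 924

924


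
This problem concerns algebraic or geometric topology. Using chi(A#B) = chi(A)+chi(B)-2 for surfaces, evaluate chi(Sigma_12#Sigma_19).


chi(Sigma_12) = 2 - 2*12 = -22
chi(Sigma_19) = 2 - 2*19 = -36
For surfaces: chi(A#B) = chi(A) + chi(B) - 2.
chi = -22 + -36 - 2 = -60

-60


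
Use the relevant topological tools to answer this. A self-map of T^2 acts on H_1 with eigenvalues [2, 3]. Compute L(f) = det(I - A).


For a torus self-map: L(f) = det(I - A) where A acts on H_1.
L(f) = (1-2) * (1-3) = -1 * -2 = 2

2


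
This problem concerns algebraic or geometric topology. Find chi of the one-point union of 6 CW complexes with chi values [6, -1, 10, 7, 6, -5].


chi(A v B) = chi(A) + chi(B) - 1 (one point identified).
For 6 spaces: chi = (sum chi_i) - (6 - 1).
sum = 23; chi = 23 - 5 = 18

18


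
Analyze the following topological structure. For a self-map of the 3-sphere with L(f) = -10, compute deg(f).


L(f) = 1 + (-1)^3 deg(f) on S^3.
-10 = 1 + (-1)^3 * deg(f)
(-1)^3 * deg(f) = -11
deg(f) = 11

11


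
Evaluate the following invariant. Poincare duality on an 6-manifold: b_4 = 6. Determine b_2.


Poincare duality for closed orientable n-manifolds: b_k = b_{n-k}.
Here n = 6, so b_2 = b_4 = 6

6


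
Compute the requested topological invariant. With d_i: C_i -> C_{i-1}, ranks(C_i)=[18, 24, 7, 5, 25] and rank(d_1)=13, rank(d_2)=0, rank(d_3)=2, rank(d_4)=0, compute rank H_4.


rank H_k = rank(ker d_k) - rank(im d_{k+1}).
rank(ker d_4) = rank(C_4) - rank(d_4) = 25 - 0 = 25.
rank(im d_{4+1}) = 0.
rank H_4 = 25 - 0 = 25

25


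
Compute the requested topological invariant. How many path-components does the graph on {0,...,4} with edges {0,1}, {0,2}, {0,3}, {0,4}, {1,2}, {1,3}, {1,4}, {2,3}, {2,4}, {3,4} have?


Run DFS/union-find over 5 vertices.
V = 5, E = 10.
Number of components = 1

1


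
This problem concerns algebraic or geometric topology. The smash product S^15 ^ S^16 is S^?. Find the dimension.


S^m ^ S^n = S^{m+n}.
k = 15 + 16 = 31

31


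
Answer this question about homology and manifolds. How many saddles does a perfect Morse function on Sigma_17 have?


A perfect Morse function has m_k = b_k.
For Sigma_17: b_0=1, b_1=2g=34, b_2=1.
Saddles m_1 = 2g = 34

34


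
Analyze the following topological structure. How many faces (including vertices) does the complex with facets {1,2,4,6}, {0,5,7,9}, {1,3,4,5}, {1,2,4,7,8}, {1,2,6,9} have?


Each maximal simplex on m vertices has 2^m - 1 nonempty faces.
Take the union (dedupe shared faces).
Total distinct faces = 71

71


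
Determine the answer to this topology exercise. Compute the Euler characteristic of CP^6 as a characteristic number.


For any closed oriented manifold, <e(TM),[M]> = chi(M).
chi(CP^6) = 6+1 = 7

7


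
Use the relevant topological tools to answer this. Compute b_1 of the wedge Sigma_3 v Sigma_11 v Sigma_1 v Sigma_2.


For a wedge X v Y: reduced H_k(X v Y) = H_k(X) + H_k(Y).
Each Sigma_g contributes b_1 = 2g.
b_1 = 6 + 22 + 2 + 4 = 34

34


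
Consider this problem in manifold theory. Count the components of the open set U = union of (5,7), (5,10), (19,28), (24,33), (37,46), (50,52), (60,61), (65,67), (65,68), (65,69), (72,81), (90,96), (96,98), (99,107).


Sort and merge overlapping open intervals.
Merged: (5,10), (19,33), (37,46), (50,52), (60,61), (65,69), (72,81), (90,96), (96,98), (99,107).
Number of components = 10

10


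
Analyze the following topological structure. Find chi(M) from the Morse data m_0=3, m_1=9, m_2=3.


Morse theory: chi(M) = sum_k (-1)^k m_k where m_k = #(index-k critical points).
= (3) + (-9) + (3) = -3

-3


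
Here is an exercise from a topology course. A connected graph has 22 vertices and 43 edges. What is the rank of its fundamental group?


For a connected graph: rank(pi_1) = b_1 = E - V + 1 = 1 - chi.
chi = V - E = 22 - 43 = -21.
rank = 1 - (-21) = 43 - 22 + 1 = 22

22


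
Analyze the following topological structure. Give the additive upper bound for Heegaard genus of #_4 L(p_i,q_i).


Heegaard genus satisfies g(A#B) <= g(A) + g(B).
Each lens space has g = 1.
Upper bound: 4 * 1 = 4

4


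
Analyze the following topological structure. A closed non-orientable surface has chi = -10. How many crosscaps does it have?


chi = 2 - k for closed non-orientable surfaces with k crosscaps.
-10 = 2 - k
k = 2 - (-10) = 12

12


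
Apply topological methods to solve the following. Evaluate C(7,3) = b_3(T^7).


By the Kunneth formula, b_k(T^n) = C(n,k).
b_3(T^7) = C(7,3).
C(7,3) = 7!/(3!*4!) = 35

35


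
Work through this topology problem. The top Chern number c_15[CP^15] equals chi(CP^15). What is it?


For any closed oriented manifold, <e(TM),[M]> = chi(M).
chi(CP^15) = 15+1 = 16

16


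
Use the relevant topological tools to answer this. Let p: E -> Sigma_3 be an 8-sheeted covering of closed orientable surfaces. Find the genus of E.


For an n-sheeted cover: chi(E) = n * chi(B).
chi(Sigma_3) = 2 - 2*3 = -4.
chi(E) = 8 * (-4) = -32.
genus(E) = (2 - chi(E))/2 = (2 - (-32))/2 = 34/2 = 17

17


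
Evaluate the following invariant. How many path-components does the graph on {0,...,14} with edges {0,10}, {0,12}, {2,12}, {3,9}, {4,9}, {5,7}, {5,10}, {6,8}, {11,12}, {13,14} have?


Run DFS/union-find over 15 vertices.
V = 15, E = 10.
Number of components = 5

5


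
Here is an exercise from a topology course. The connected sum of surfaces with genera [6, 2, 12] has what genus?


Genus is additive under connected sum of orientable surfaces.
g = 6 + 2 + 12 = 20

20


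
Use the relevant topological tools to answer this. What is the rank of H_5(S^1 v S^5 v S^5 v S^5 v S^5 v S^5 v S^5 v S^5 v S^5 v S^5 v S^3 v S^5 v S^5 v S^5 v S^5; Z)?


For a wedge of spheres, H_k (k>0) is free on one generator per sphere of dimension k.
Spheres of dimension 5: count = 13.
b_5 = 13

13


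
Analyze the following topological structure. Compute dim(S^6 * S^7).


Join of spheres: S^m * S^n = S^{m+n+1}.
dim = 6 + 7 + 1 = 14

14


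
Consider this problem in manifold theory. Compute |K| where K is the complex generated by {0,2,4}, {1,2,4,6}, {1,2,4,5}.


Each maximal simplex on m vertices has 2^m - 1 nonempty faces.
Take the union (dedupe shared faces).
Total distinct faces = 27

27


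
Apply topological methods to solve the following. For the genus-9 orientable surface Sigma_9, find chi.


For a closed orientable surface of genus g: chi = 2 - 2g.
Here g = 9.
chi = 2 - 2*9 = 2 - 18 = -16

-16


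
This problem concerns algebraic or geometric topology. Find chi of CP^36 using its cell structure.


CP^36 has one cell in each even dimension 0, 2, ..., 2*36 (36+1 cells total).
All cells are even-dimensional, so chi = number of cells.
chi = 36 + 1 = 37

37


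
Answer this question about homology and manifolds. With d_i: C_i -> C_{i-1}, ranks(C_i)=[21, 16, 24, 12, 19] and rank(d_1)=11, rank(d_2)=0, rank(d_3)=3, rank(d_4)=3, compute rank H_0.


rank H_k = rank(ker d_k) - rank(im d_{k+1}).
rank(ker d_0) = rank(C_0) - rank(d_0) = 21 - 0 = 21.
rank(im d_{0+1}) = 11.
rank H_0 = 21 - 11 = 10

10


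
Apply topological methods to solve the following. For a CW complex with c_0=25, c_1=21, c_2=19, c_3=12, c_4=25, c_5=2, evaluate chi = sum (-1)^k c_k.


chi = sum_k (-1)^k c_k.
= (-1)^0*25 + (-1)^1*21 + (-1)^2*19 + (-1)^3*12 + (-1)^4*25 + (-1)^5*2
= (25) + (-21) + (19) + (-12) + (25) + (-2)
= 34

34


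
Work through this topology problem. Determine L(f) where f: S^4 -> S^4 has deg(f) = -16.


On S^4: L(f) = tr(f_0*) + (-1)^4 tr(f_4*) = 1 + (-1)^4 * deg(f).
L(f) = 1 + (-1)^4 * -16 = 1 + -16 = -15

-15


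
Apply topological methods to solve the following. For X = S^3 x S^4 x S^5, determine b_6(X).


Each S^d has Poincare polynomial 1 + t^d.
The product S^3 x S^4 x S^5 has Poincare polynomial prod(1+t^d_i).
Expanding: b_0=1, b_3=1, b_4=1, b_5=1, b_7=1, b_8=1, b_9=1, b_12=1.
b_6 = 0

0


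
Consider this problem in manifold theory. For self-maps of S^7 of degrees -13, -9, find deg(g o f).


Degree is multiplicative under composition: deg(g o f) = deg(g) * deg(f).
= -9 * -13 = 117

117


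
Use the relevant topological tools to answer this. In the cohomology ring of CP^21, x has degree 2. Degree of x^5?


|x| = 2 in H^*(CP^n).
|x^5| = 5 * |x| = 5 * 2 = 10

10


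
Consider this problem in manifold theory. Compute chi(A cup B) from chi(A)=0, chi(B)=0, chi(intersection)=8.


chi(A cup B) = chi(A) + chi(B) - chi(A cap B)
= 0 + (0) - (8)
= -8

-8


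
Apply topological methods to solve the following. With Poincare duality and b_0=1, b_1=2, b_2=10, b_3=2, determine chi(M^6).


By Poincare duality b_k = b_{6-k}, so full Betti numbers: b_0=1, b_1=2, b_2=10, b_3=2, b_4=10, b_5=2, b_6=1.
chi = sum (-1)^k b_k = 16

16


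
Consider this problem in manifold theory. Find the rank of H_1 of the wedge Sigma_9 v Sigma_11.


For a wedge: H_1(A v B) = H_1(A) + H_1(B).
b_1(Sigma_9) = 18, b_1(Sigma_11) = 22.
b_1 = 18 + 22 = 40

40


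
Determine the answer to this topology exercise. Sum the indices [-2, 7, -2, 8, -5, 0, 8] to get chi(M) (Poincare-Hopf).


Poincare-Hopf: chi(M) = sum of indices of zeros.
chi = (-2) + (7) + (-2) + (8) + (-5) + (0) + (8) = 14

14


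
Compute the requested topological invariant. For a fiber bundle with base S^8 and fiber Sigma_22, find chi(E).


chi(S^8) = 2 (n even), chi(Sigma_22) = 2 - 2*22 = -42.
chi(E) = 2 * (-42) = -84

-84


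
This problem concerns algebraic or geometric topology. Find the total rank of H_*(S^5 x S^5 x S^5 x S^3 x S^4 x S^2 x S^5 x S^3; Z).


Total Betti number is multiplicative under products.
Each S^d (d>=1) has total Betti number 2.
There are 8 sphere factors.
Total = 2^8 = 256

256


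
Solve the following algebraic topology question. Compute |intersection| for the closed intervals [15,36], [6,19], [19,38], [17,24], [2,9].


Intersection = [max(a_i), min(b_i)] = [19, 9].
Since 19 > 9, the intersection is empty.
Length = 0

0


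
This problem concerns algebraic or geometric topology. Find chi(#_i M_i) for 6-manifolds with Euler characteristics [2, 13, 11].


For n-manifolds: chi(A#B) = chi(A) + chi(B) - chi(S^6).
chi(S^6) = 1 + (-1)^6 = 2.
chi(#) = (sum chi_i) - (3-1)*chi(S^6) = 26 - 2*2 = 22

22
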